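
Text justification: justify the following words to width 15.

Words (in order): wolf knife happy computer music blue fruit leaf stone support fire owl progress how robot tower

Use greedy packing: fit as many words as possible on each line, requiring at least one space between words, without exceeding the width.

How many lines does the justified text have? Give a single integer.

Answer: 8

Derivation:
Line 1: ['wolf', 'knife'] (min_width=10, slack=5)
Line 2: ['happy', 'computer'] (min_width=14, slack=1)
Line 3: ['music', 'blue'] (min_width=10, slack=5)
Line 4: ['fruit', 'leaf'] (min_width=10, slack=5)
Line 5: ['stone', 'support'] (min_width=13, slack=2)
Line 6: ['fire', 'owl'] (min_width=8, slack=7)
Line 7: ['progress', 'how'] (min_width=12, slack=3)
Line 8: ['robot', 'tower'] (min_width=11, slack=4)
Total lines: 8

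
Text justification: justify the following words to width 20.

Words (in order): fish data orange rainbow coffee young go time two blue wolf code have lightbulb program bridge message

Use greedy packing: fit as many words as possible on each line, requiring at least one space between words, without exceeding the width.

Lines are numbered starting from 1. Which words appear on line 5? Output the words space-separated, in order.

Answer: lightbulb program

Derivation:
Line 1: ['fish', 'data', 'orange'] (min_width=16, slack=4)
Line 2: ['rainbow', 'coffee', 'young'] (min_width=20, slack=0)
Line 3: ['go', 'time', 'two', 'blue'] (min_width=16, slack=4)
Line 4: ['wolf', 'code', 'have'] (min_width=14, slack=6)
Line 5: ['lightbulb', 'program'] (min_width=17, slack=3)
Line 6: ['bridge', 'message'] (min_width=14, slack=6)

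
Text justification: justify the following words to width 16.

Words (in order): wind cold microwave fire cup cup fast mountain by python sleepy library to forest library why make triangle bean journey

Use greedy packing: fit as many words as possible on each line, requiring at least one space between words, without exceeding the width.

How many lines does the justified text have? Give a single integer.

Answer: 10

Derivation:
Line 1: ['wind', 'cold'] (min_width=9, slack=7)
Line 2: ['microwave', 'fire'] (min_width=14, slack=2)
Line 3: ['cup', 'cup', 'fast'] (min_width=12, slack=4)
Line 4: ['mountain', 'by'] (min_width=11, slack=5)
Line 5: ['python', 'sleepy'] (min_width=13, slack=3)
Line 6: ['library', 'to'] (min_width=10, slack=6)
Line 7: ['forest', 'library'] (min_width=14, slack=2)
Line 8: ['why', 'make'] (min_width=8, slack=8)
Line 9: ['triangle', 'bean'] (min_width=13, slack=3)
Line 10: ['journey'] (min_width=7, slack=9)
Total lines: 10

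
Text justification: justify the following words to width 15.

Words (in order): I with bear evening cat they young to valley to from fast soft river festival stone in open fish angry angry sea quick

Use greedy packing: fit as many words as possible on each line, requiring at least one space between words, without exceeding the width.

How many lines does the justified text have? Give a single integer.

Answer: 9

Derivation:
Line 1: ['I', 'with', 'bear'] (min_width=11, slack=4)
Line 2: ['evening', 'cat'] (min_width=11, slack=4)
Line 3: ['they', 'young', 'to'] (min_width=13, slack=2)
Line 4: ['valley', 'to', 'from'] (min_width=14, slack=1)
Line 5: ['fast', 'soft', 'river'] (min_width=15, slack=0)
Line 6: ['festival', 'stone'] (min_width=14, slack=1)
Line 7: ['in', 'open', 'fish'] (min_width=12, slack=3)
Line 8: ['angry', 'angry', 'sea'] (min_width=15, slack=0)
Line 9: ['quick'] (min_width=5, slack=10)
Total lines: 9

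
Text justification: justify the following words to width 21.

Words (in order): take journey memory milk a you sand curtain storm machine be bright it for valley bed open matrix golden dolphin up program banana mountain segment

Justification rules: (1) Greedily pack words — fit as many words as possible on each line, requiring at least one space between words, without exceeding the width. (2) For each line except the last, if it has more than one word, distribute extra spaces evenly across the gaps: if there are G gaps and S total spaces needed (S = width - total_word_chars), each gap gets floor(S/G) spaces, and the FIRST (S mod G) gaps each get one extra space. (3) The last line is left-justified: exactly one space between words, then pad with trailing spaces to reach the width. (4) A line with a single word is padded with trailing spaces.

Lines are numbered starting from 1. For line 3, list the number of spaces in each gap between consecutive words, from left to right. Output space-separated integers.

Answer: 1 1

Derivation:
Line 1: ['take', 'journey', 'memory'] (min_width=19, slack=2)
Line 2: ['milk', 'a', 'you', 'sand'] (min_width=15, slack=6)
Line 3: ['curtain', 'storm', 'machine'] (min_width=21, slack=0)
Line 4: ['be', 'bright', 'it', 'for'] (min_width=16, slack=5)
Line 5: ['valley', 'bed', 'open'] (min_width=15, slack=6)
Line 6: ['matrix', 'golden', 'dolphin'] (min_width=21, slack=0)
Line 7: ['up', 'program', 'banana'] (min_width=17, slack=4)
Line 8: ['mountain', 'segment'] (min_width=16, slack=5)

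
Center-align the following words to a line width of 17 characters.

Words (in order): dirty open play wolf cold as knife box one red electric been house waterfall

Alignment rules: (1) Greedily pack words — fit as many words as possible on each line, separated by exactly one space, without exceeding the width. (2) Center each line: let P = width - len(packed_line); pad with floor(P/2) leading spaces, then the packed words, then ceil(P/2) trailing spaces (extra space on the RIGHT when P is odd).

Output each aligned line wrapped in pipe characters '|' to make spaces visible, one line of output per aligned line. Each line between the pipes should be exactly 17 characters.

Line 1: ['dirty', 'open', 'play'] (min_width=15, slack=2)
Line 2: ['wolf', 'cold', 'as'] (min_width=12, slack=5)
Line 3: ['knife', 'box', 'one', 'red'] (min_width=17, slack=0)
Line 4: ['electric', 'been'] (min_width=13, slack=4)
Line 5: ['house', 'waterfall'] (min_width=15, slack=2)

Answer: | dirty open play |
|  wolf cold as   |
|knife box one red|
|  electric been  |
| house waterfall |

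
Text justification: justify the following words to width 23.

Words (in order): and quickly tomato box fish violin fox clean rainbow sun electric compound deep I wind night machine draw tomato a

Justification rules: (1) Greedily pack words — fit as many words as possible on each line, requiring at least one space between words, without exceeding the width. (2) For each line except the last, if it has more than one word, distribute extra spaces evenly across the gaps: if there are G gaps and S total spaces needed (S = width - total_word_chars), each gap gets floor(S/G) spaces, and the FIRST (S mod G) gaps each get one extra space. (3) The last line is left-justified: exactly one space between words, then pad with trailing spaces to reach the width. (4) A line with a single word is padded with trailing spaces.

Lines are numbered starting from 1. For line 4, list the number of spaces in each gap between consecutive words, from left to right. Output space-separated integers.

Line 1: ['and', 'quickly', 'tomato', 'box'] (min_width=22, slack=1)
Line 2: ['fish', 'violin', 'fox', 'clean'] (min_width=21, slack=2)
Line 3: ['rainbow', 'sun', 'electric'] (min_width=20, slack=3)
Line 4: ['compound', 'deep', 'I', 'wind'] (min_width=20, slack=3)
Line 5: ['night', 'machine', 'draw'] (min_width=18, slack=5)
Line 6: ['tomato', 'a'] (min_width=8, slack=15)

Answer: 2 2 2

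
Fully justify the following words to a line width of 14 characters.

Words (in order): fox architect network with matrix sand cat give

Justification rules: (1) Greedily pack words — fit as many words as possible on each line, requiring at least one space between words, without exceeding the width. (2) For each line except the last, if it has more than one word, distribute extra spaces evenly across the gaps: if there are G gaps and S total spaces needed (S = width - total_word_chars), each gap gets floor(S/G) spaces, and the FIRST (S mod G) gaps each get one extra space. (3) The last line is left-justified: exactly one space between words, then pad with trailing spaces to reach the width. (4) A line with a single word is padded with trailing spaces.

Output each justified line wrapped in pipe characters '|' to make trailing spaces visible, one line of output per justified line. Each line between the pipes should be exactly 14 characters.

Answer: |fox  architect|
|network   with|
|matrix    sand|
|cat give      |

Derivation:
Line 1: ['fox', 'architect'] (min_width=13, slack=1)
Line 2: ['network', 'with'] (min_width=12, slack=2)
Line 3: ['matrix', 'sand'] (min_width=11, slack=3)
Line 4: ['cat', 'give'] (min_width=8, slack=6)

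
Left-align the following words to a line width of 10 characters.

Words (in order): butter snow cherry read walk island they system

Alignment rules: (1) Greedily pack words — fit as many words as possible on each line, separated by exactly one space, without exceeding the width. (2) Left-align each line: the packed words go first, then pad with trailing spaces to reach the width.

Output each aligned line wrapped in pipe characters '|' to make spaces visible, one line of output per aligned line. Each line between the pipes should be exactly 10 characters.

Answer: |butter    |
|snow      |
|cherry    |
|read walk |
|island    |
|they      |
|system    |

Derivation:
Line 1: ['butter'] (min_width=6, slack=4)
Line 2: ['snow'] (min_width=4, slack=6)
Line 3: ['cherry'] (min_width=6, slack=4)
Line 4: ['read', 'walk'] (min_width=9, slack=1)
Line 5: ['island'] (min_width=6, slack=4)
Line 6: ['they'] (min_width=4, slack=6)
Line 7: ['system'] (min_width=6, slack=4)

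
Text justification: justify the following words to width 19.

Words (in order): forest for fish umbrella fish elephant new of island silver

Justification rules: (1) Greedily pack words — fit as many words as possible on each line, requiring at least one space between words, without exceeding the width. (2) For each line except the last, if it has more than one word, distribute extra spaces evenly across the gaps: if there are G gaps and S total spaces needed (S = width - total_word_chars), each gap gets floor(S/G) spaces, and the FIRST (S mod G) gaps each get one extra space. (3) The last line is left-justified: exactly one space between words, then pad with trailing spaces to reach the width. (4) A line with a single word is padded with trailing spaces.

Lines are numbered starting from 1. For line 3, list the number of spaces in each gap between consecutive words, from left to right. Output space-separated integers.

Line 1: ['forest', 'for', 'fish'] (min_width=15, slack=4)
Line 2: ['umbrella', 'fish'] (min_width=13, slack=6)
Line 3: ['elephant', 'new', 'of'] (min_width=15, slack=4)
Line 4: ['island', 'silver'] (min_width=13, slack=6)

Answer: 3 3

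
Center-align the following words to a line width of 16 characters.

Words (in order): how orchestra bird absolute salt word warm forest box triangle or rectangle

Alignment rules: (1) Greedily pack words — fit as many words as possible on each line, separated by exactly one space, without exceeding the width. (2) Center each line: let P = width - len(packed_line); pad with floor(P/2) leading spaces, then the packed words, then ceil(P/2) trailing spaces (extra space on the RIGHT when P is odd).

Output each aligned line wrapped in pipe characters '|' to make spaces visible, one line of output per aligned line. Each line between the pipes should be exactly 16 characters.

Line 1: ['how', 'orchestra'] (min_width=13, slack=3)
Line 2: ['bird', 'absolute'] (min_width=13, slack=3)
Line 3: ['salt', 'word', 'warm'] (min_width=14, slack=2)
Line 4: ['forest', 'box'] (min_width=10, slack=6)
Line 5: ['triangle', 'or'] (min_width=11, slack=5)
Line 6: ['rectangle'] (min_width=9, slack=7)

Answer: | how orchestra  |
| bird absolute  |
| salt word warm |
|   forest box   |
|  triangle or   |
|   rectangle    |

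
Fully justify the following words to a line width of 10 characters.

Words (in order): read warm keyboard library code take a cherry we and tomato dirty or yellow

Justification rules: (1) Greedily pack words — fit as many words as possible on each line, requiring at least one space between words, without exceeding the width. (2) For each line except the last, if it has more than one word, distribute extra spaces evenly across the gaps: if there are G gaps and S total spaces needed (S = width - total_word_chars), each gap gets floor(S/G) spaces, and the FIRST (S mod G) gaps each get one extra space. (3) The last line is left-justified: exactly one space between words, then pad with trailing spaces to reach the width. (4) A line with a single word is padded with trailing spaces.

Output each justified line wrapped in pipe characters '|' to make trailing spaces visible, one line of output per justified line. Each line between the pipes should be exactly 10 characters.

Answer: |read  warm|
|keyboard  |
|library   |
|code  take|
|a   cherry|
|we     and|
|tomato    |
|dirty   or|
|yellow    |

Derivation:
Line 1: ['read', 'warm'] (min_width=9, slack=1)
Line 2: ['keyboard'] (min_width=8, slack=2)
Line 3: ['library'] (min_width=7, slack=3)
Line 4: ['code', 'take'] (min_width=9, slack=1)
Line 5: ['a', 'cherry'] (min_width=8, slack=2)
Line 6: ['we', 'and'] (min_width=6, slack=4)
Line 7: ['tomato'] (min_width=6, slack=4)
Line 8: ['dirty', 'or'] (min_width=8, slack=2)
Line 9: ['yellow'] (min_width=6, slack=4)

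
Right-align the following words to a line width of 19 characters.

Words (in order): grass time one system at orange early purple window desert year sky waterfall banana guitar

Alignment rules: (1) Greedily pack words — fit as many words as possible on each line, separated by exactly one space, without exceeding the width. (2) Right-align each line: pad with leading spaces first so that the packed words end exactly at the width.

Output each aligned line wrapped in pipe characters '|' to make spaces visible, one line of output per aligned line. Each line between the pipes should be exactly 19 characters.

Line 1: ['grass', 'time', 'one'] (min_width=14, slack=5)
Line 2: ['system', 'at', 'orange'] (min_width=16, slack=3)
Line 3: ['early', 'purple', 'window'] (min_width=19, slack=0)
Line 4: ['desert', 'year', 'sky'] (min_width=15, slack=4)
Line 5: ['waterfall', 'banana'] (min_width=16, slack=3)
Line 6: ['guitar'] (min_width=6, slack=13)

Answer: |     grass time one|
|   system at orange|
|early purple window|
|    desert year sky|
|   waterfall banana|
|             guitar|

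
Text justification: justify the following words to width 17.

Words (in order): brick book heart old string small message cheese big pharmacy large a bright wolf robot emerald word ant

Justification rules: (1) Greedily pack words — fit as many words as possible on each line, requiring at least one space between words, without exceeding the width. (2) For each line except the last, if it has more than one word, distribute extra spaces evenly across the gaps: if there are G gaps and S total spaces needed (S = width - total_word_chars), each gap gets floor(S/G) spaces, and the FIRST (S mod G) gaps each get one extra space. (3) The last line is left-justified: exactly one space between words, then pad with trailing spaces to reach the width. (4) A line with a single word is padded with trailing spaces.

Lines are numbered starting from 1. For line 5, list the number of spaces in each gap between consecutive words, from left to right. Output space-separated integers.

Line 1: ['brick', 'book', 'heart'] (min_width=16, slack=1)
Line 2: ['old', 'string', 'small'] (min_width=16, slack=1)
Line 3: ['message', 'cheese'] (min_width=14, slack=3)
Line 4: ['big', 'pharmacy'] (min_width=12, slack=5)
Line 5: ['large', 'a', 'bright'] (min_width=14, slack=3)
Line 6: ['wolf', 'robot'] (min_width=10, slack=7)
Line 7: ['emerald', 'word', 'ant'] (min_width=16, slack=1)

Answer: 3 2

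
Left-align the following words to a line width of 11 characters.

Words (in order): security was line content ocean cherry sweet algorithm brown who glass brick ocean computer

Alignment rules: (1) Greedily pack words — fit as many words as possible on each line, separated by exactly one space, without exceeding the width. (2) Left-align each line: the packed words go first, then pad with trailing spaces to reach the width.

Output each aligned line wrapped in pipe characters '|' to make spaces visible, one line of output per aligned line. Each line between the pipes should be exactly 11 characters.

Answer: |security   |
|was line   |
|content    |
|ocean      |
|cherry     |
|sweet      |
|algorithm  |
|brown who  |
|glass brick|
|ocean      |
|computer   |

Derivation:
Line 1: ['security'] (min_width=8, slack=3)
Line 2: ['was', 'line'] (min_width=8, slack=3)
Line 3: ['content'] (min_width=7, slack=4)
Line 4: ['ocean'] (min_width=5, slack=6)
Line 5: ['cherry'] (min_width=6, slack=5)
Line 6: ['sweet'] (min_width=5, slack=6)
Line 7: ['algorithm'] (min_width=9, slack=2)
Line 8: ['brown', 'who'] (min_width=9, slack=2)
Line 9: ['glass', 'brick'] (min_width=11, slack=0)
Line 10: ['ocean'] (min_width=5, slack=6)
Line 11: ['computer'] (min_width=8, slack=3)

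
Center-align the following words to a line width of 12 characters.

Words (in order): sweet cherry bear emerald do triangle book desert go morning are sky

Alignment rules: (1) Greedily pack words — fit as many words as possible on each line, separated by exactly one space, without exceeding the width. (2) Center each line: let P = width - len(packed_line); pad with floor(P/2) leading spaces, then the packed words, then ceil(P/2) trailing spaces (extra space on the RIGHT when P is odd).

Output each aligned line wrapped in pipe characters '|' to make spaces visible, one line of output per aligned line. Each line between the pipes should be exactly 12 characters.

Line 1: ['sweet', 'cherry'] (min_width=12, slack=0)
Line 2: ['bear', 'emerald'] (min_width=12, slack=0)
Line 3: ['do', 'triangle'] (min_width=11, slack=1)
Line 4: ['book', 'desert'] (min_width=11, slack=1)
Line 5: ['go', 'morning'] (min_width=10, slack=2)
Line 6: ['are', 'sky'] (min_width=7, slack=5)

Answer: |sweet cherry|
|bear emerald|
|do triangle |
|book desert |
| go morning |
|  are sky   |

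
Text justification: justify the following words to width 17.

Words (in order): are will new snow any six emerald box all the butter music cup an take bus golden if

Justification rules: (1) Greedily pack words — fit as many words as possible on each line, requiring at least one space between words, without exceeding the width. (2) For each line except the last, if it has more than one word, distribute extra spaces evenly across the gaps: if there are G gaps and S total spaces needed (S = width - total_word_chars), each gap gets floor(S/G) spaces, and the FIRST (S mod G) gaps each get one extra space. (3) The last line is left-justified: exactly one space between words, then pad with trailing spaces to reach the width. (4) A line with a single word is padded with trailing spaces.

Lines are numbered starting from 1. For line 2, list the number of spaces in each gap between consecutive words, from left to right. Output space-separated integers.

Answer: 2 2

Derivation:
Line 1: ['are', 'will', 'new', 'snow'] (min_width=17, slack=0)
Line 2: ['any', 'six', 'emerald'] (min_width=15, slack=2)
Line 3: ['box', 'all', 'the'] (min_width=11, slack=6)
Line 4: ['butter', 'music', 'cup'] (min_width=16, slack=1)
Line 5: ['an', 'take', 'bus'] (min_width=11, slack=6)
Line 6: ['golden', 'if'] (min_width=9, slack=8)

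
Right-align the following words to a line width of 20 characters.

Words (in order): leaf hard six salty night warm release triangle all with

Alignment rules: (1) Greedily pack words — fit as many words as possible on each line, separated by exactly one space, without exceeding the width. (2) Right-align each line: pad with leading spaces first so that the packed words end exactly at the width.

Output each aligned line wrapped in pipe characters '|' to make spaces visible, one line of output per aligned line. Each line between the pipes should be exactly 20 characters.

Line 1: ['leaf', 'hard', 'six', 'salty'] (min_width=19, slack=1)
Line 2: ['night', 'warm', 'release'] (min_width=18, slack=2)
Line 3: ['triangle', 'all', 'with'] (min_width=17, slack=3)

Answer: | leaf hard six salty|
|  night warm release|
|   triangle all with|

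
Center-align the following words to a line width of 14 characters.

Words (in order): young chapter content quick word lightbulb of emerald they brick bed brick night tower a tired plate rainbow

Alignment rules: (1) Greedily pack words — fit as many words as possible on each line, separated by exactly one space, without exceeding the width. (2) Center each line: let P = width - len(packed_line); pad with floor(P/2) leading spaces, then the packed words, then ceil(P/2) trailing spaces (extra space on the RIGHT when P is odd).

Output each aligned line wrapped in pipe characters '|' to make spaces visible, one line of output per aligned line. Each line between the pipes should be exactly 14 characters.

Line 1: ['young', 'chapter'] (min_width=13, slack=1)
Line 2: ['content', 'quick'] (min_width=13, slack=1)
Line 3: ['word', 'lightbulb'] (min_width=14, slack=0)
Line 4: ['of', 'emerald'] (min_width=10, slack=4)
Line 5: ['they', 'brick', 'bed'] (min_width=14, slack=0)
Line 6: ['brick', 'night'] (min_width=11, slack=3)
Line 7: ['tower', 'a', 'tired'] (min_width=13, slack=1)
Line 8: ['plate', 'rainbow'] (min_width=13, slack=1)

Answer: |young chapter |
|content quick |
|word lightbulb|
|  of emerald  |
|they brick bed|
| brick night  |
|tower a tired |
|plate rainbow |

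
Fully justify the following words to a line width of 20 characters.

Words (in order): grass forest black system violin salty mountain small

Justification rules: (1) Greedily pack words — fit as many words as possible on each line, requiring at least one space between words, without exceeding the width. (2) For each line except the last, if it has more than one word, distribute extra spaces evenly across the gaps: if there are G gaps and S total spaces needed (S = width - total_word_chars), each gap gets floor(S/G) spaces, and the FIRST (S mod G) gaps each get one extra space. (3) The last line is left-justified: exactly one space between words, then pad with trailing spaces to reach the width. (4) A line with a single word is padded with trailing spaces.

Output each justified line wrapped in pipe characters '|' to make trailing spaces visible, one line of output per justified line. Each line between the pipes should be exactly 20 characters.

Line 1: ['grass', 'forest', 'black'] (min_width=18, slack=2)
Line 2: ['system', 'violin', 'salty'] (min_width=19, slack=1)
Line 3: ['mountain', 'small'] (min_width=14, slack=6)

Answer: |grass  forest  black|
|system  violin salty|
|mountain small      |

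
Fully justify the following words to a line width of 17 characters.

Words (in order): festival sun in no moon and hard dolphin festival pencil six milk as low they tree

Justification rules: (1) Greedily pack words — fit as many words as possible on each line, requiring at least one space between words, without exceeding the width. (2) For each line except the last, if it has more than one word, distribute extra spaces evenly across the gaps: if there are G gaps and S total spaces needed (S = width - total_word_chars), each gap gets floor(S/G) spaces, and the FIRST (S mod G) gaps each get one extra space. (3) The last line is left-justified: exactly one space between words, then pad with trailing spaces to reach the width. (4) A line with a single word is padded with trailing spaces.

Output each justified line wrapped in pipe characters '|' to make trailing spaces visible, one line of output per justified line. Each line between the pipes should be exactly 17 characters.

Answer: |festival  sun  in|
|no  moon and hard|
|dolphin  festival|
|pencil  six  milk|
|as low they tree |

Derivation:
Line 1: ['festival', 'sun', 'in'] (min_width=15, slack=2)
Line 2: ['no', 'moon', 'and', 'hard'] (min_width=16, slack=1)
Line 3: ['dolphin', 'festival'] (min_width=16, slack=1)
Line 4: ['pencil', 'six', 'milk'] (min_width=15, slack=2)
Line 5: ['as', 'low', 'they', 'tree'] (min_width=16, slack=1)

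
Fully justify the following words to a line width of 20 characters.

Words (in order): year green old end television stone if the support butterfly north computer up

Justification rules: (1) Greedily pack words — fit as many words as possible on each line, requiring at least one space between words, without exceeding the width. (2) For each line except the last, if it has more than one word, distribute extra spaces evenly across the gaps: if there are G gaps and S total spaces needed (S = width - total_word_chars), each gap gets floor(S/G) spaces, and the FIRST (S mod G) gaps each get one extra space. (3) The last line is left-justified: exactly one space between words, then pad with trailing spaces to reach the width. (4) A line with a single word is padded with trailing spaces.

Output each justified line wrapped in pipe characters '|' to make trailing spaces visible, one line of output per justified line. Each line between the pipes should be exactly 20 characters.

Line 1: ['year', 'green', 'old', 'end'] (min_width=18, slack=2)
Line 2: ['television', 'stone', 'if'] (min_width=19, slack=1)
Line 3: ['the', 'support'] (min_width=11, slack=9)
Line 4: ['butterfly', 'north'] (min_width=15, slack=5)
Line 5: ['computer', 'up'] (min_width=11, slack=9)

Answer: |year  green  old end|
|television  stone if|
|the          support|
|butterfly      north|
|computer up         |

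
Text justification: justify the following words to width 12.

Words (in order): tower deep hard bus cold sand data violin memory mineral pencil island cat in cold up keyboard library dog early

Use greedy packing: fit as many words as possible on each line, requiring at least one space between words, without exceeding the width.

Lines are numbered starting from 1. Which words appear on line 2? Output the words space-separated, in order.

Answer: hard bus

Derivation:
Line 1: ['tower', 'deep'] (min_width=10, slack=2)
Line 2: ['hard', 'bus'] (min_width=8, slack=4)
Line 3: ['cold', 'sand'] (min_width=9, slack=3)
Line 4: ['data', 'violin'] (min_width=11, slack=1)
Line 5: ['memory'] (min_width=6, slack=6)
Line 6: ['mineral'] (min_width=7, slack=5)
Line 7: ['pencil'] (min_width=6, slack=6)
Line 8: ['island', 'cat'] (min_width=10, slack=2)
Line 9: ['in', 'cold', 'up'] (min_width=10, slack=2)
Line 10: ['keyboard'] (min_width=8, slack=4)
Line 11: ['library', 'dog'] (min_width=11, slack=1)
Line 12: ['early'] (min_width=5, slack=7)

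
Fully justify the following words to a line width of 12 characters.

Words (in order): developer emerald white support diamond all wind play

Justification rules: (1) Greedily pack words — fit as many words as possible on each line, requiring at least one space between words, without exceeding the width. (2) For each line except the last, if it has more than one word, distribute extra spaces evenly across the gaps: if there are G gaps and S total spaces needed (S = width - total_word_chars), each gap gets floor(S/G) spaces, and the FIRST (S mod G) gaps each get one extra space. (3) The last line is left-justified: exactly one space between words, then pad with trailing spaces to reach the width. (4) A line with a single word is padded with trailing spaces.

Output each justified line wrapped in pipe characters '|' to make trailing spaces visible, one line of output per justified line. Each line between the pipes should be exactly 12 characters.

Answer: |developer   |
|emerald     |
|white       |
|support     |
|diamond  all|
|wind play   |

Derivation:
Line 1: ['developer'] (min_width=9, slack=3)
Line 2: ['emerald'] (min_width=7, slack=5)
Line 3: ['white'] (min_width=5, slack=7)
Line 4: ['support'] (min_width=7, slack=5)
Line 5: ['diamond', 'all'] (min_width=11, slack=1)
Line 6: ['wind', 'play'] (min_width=9, slack=3)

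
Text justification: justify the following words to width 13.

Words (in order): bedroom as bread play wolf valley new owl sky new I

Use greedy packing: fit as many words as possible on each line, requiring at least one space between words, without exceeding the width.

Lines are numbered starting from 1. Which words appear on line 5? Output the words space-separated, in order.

Line 1: ['bedroom', 'as'] (min_width=10, slack=3)
Line 2: ['bread', 'play'] (min_width=10, slack=3)
Line 3: ['wolf', 'valley'] (min_width=11, slack=2)
Line 4: ['new', 'owl', 'sky'] (min_width=11, slack=2)
Line 5: ['new', 'I'] (min_width=5, slack=8)

Answer: new I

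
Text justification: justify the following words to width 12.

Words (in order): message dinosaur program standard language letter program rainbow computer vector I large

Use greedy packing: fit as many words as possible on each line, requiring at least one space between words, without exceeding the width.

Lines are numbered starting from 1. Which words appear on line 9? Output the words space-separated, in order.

Answer: computer

Derivation:
Line 1: ['message'] (min_width=7, slack=5)
Line 2: ['dinosaur'] (min_width=8, slack=4)
Line 3: ['program'] (min_width=7, slack=5)
Line 4: ['standard'] (min_width=8, slack=4)
Line 5: ['language'] (min_width=8, slack=4)
Line 6: ['letter'] (min_width=6, slack=6)
Line 7: ['program'] (min_width=7, slack=5)
Line 8: ['rainbow'] (min_width=7, slack=5)
Line 9: ['computer'] (min_width=8, slack=4)
Line 10: ['vector', 'I'] (min_width=8, slack=4)
Line 11: ['large'] (min_width=5, slack=7)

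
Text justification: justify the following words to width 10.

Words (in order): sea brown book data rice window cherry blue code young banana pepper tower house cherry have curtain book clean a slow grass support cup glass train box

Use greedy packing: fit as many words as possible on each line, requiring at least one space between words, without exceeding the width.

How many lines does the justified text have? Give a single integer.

Answer: 20

Derivation:
Line 1: ['sea', 'brown'] (min_width=9, slack=1)
Line 2: ['book', 'data'] (min_width=9, slack=1)
Line 3: ['rice'] (min_width=4, slack=6)
Line 4: ['window'] (min_width=6, slack=4)
Line 5: ['cherry'] (min_width=6, slack=4)
Line 6: ['blue', 'code'] (min_width=9, slack=1)
Line 7: ['young'] (min_width=5, slack=5)
Line 8: ['banana'] (min_width=6, slack=4)
Line 9: ['pepper'] (min_width=6, slack=4)
Line 10: ['tower'] (min_width=5, slack=5)
Line 11: ['house'] (min_width=5, slack=5)
Line 12: ['cherry'] (min_width=6, slack=4)
Line 13: ['have'] (min_width=4, slack=6)
Line 14: ['curtain'] (min_width=7, slack=3)
Line 15: ['book', 'clean'] (min_width=10, slack=0)
Line 16: ['a', 'slow'] (min_width=6, slack=4)
Line 17: ['grass'] (min_width=5, slack=5)
Line 18: ['support'] (min_width=7, slack=3)
Line 19: ['cup', 'glass'] (min_width=9, slack=1)
Line 20: ['train', 'box'] (min_width=9, slack=1)
Total lines: 20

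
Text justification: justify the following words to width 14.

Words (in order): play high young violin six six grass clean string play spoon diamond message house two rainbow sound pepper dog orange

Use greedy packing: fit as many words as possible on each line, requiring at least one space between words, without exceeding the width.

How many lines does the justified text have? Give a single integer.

Answer: 10

Derivation:
Line 1: ['play', 'high'] (min_width=9, slack=5)
Line 2: ['young', 'violin'] (min_width=12, slack=2)
Line 3: ['six', 'six', 'grass'] (min_width=13, slack=1)
Line 4: ['clean', 'string'] (min_width=12, slack=2)
Line 5: ['play', 'spoon'] (min_width=10, slack=4)
Line 6: ['diamond'] (min_width=7, slack=7)
Line 7: ['message', 'house'] (min_width=13, slack=1)
Line 8: ['two', 'rainbow'] (min_width=11, slack=3)
Line 9: ['sound', 'pepper'] (min_width=12, slack=2)
Line 10: ['dog', 'orange'] (min_width=10, slack=4)
Total lines: 10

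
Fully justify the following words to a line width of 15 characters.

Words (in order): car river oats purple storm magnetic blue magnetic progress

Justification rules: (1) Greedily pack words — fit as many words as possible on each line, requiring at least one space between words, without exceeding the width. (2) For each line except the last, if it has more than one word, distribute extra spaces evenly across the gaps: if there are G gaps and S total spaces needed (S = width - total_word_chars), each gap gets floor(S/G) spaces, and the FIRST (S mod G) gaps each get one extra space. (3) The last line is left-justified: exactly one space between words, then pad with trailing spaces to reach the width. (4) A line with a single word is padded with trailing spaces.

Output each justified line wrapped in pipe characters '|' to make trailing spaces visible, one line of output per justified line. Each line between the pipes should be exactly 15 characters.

Line 1: ['car', 'river', 'oats'] (min_width=14, slack=1)
Line 2: ['purple', 'storm'] (min_width=12, slack=3)
Line 3: ['magnetic', 'blue'] (min_width=13, slack=2)
Line 4: ['magnetic'] (min_width=8, slack=7)
Line 5: ['progress'] (min_width=8, slack=7)

Answer: |car  river oats|
|purple    storm|
|magnetic   blue|
|magnetic       |
|progress       |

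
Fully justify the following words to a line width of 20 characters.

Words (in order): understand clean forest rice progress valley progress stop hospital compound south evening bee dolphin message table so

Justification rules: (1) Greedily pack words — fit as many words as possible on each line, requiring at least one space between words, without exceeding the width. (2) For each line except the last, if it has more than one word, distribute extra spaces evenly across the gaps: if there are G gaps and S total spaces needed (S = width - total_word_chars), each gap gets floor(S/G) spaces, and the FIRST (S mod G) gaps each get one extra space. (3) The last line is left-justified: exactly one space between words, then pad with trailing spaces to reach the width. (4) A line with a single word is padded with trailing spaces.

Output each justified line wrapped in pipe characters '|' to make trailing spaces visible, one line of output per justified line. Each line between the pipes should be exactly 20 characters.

Answer: |understand     clean|
|forest rice progress|
|valley progress stop|
|hospital    compound|
|south   evening  bee|
|dolphin      message|
|table so            |

Derivation:
Line 1: ['understand', 'clean'] (min_width=16, slack=4)
Line 2: ['forest', 'rice', 'progress'] (min_width=20, slack=0)
Line 3: ['valley', 'progress', 'stop'] (min_width=20, slack=0)
Line 4: ['hospital', 'compound'] (min_width=17, slack=3)
Line 5: ['south', 'evening', 'bee'] (min_width=17, slack=3)
Line 6: ['dolphin', 'message'] (min_width=15, slack=5)
Line 7: ['table', 'so'] (min_width=8, slack=12)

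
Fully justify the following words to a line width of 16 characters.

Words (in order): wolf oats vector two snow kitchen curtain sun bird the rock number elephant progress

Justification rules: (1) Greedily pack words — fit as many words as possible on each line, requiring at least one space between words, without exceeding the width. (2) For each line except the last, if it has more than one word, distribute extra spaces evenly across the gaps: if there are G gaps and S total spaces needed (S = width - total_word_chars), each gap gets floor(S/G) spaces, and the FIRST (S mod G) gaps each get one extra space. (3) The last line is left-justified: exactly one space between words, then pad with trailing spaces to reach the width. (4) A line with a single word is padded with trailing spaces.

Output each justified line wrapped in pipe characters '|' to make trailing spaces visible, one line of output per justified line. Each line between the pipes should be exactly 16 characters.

Line 1: ['wolf', 'oats', 'vector'] (min_width=16, slack=0)
Line 2: ['two', 'snow', 'kitchen'] (min_width=16, slack=0)
Line 3: ['curtain', 'sun', 'bird'] (min_width=16, slack=0)
Line 4: ['the', 'rock', 'number'] (min_width=15, slack=1)
Line 5: ['elephant'] (min_width=8, slack=8)
Line 6: ['progress'] (min_width=8, slack=8)

Answer: |wolf oats vector|
|two snow kitchen|
|curtain sun bird|
|the  rock number|
|elephant        |
|progress        |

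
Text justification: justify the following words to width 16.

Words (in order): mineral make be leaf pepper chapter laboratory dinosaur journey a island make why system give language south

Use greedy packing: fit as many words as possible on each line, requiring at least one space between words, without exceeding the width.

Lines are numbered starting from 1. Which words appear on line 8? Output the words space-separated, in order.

Answer: language south

Derivation:
Line 1: ['mineral', 'make', 'be'] (min_width=15, slack=1)
Line 2: ['leaf', 'pepper'] (min_width=11, slack=5)
Line 3: ['chapter'] (min_width=7, slack=9)
Line 4: ['laboratory'] (min_width=10, slack=6)
Line 5: ['dinosaur', 'journey'] (min_width=16, slack=0)
Line 6: ['a', 'island', 'make'] (min_width=13, slack=3)
Line 7: ['why', 'system', 'give'] (min_width=15, slack=1)
Line 8: ['language', 'south'] (min_width=14, slack=2)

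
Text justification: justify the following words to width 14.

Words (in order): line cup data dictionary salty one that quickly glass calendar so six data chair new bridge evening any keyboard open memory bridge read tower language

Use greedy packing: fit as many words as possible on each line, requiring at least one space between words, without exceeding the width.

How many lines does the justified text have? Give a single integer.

Answer: 12

Derivation:
Line 1: ['line', 'cup', 'data'] (min_width=13, slack=1)
Line 2: ['dictionary'] (min_width=10, slack=4)
Line 3: ['salty', 'one', 'that'] (min_width=14, slack=0)
Line 4: ['quickly', 'glass'] (min_width=13, slack=1)
Line 5: ['calendar', 'so'] (min_width=11, slack=3)
Line 6: ['six', 'data', 'chair'] (min_width=14, slack=0)
Line 7: ['new', 'bridge'] (min_width=10, slack=4)
Line 8: ['evening', 'any'] (min_width=11, slack=3)
Line 9: ['keyboard', 'open'] (min_width=13, slack=1)
Line 10: ['memory', 'bridge'] (min_width=13, slack=1)
Line 11: ['read', 'tower'] (min_width=10, slack=4)
Line 12: ['language'] (min_width=8, slack=6)
Total lines: 12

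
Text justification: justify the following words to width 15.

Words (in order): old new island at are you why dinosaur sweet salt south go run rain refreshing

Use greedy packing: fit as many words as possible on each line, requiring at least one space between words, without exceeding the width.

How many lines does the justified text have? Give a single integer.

Answer: 6

Derivation:
Line 1: ['old', 'new', 'island'] (min_width=14, slack=1)
Line 2: ['at', 'are', 'you', 'why'] (min_width=14, slack=1)
Line 3: ['dinosaur', 'sweet'] (min_width=14, slack=1)
Line 4: ['salt', 'south', 'go'] (min_width=13, slack=2)
Line 5: ['run', 'rain'] (min_width=8, slack=7)
Line 6: ['refreshing'] (min_width=10, slack=5)
Total lines: 6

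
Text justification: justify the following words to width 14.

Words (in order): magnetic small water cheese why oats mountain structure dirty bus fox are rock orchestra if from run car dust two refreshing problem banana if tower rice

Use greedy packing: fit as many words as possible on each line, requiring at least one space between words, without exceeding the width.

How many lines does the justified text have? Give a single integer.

Answer: 13

Derivation:
Line 1: ['magnetic', 'small'] (min_width=14, slack=0)
Line 2: ['water', 'cheese'] (min_width=12, slack=2)
Line 3: ['why', 'oats'] (min_width=8, slack=6)
Line 4: ['mountain'] (min_width=8, slack=6)
Line 5: ['structure'] (min_width=9, slack=5)
Line 6: ['dirty', 'bus', 'fox'] (min_width=13, slack=1)
Line 7: ['are', 'rock'] (min_width=8, slack=6)
Line 8: ['orchestra', 'if'] (min_width=12, slack=2)
Line 9: ['from', 'run', 'car'] (min_width=12, slack=2)
Line 10: ['dust', 'two'] (min_width=8, slack=6)
Line 11: ['refreshing'] (min_width=10, slack=4)
Line 12: ['problem', 'banana'] (min_width=14, slack=0)
Line 13: ['if', 'tower', 'rice'] (min_width=13, slack=1)
Total lines: 13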